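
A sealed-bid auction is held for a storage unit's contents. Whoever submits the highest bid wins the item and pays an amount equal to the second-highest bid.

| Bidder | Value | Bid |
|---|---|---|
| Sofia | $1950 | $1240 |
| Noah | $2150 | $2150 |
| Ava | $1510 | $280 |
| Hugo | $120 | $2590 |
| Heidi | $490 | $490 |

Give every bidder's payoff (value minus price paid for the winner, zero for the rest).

Ordered from highest: Hugo $2590, then Noah $2150, then Sofia $1240, then Heidi $490, then Ava $280.
Hugo has the top bid and wins; the price is the second-highest bid, $2150.
Hugo's payoff = $120 − $2150 = -$2030. All other bidders lose, so their payoff is 0.

Sofia $0, Noah $0, Ava $0, Hugo -$2030, Heidi $0.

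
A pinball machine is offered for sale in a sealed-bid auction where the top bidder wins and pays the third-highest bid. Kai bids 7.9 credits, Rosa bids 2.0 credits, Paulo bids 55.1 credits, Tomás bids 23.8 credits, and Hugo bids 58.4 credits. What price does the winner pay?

Price paid: 23.8 credits.

Ordered from highest: Hugo 58.4 credits > Paulo 55.1 credits > Tomás 23.8 credits > Kai 7.9 credits > Rosa 2.0 credits.
Hugo is the highest bidder, so Hugo wins.
Under the third-price rule, the price is the third-highest bid: 23.8 credits.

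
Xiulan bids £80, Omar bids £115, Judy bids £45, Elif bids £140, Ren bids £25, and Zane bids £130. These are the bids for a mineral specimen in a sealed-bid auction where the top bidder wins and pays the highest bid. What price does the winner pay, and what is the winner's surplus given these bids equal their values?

The winner pays £140 for a surplus of £0.

Bids in descending order: Elif £140 > Zane £130 > Omar £115 > Xiulan £80 > Judy £45 > Ren £25.
Elif is the highest bidder, so Elif wins.
Under the first-price rule, the price is the highest bid: £140.
Surplus = £140 − £140 = £0.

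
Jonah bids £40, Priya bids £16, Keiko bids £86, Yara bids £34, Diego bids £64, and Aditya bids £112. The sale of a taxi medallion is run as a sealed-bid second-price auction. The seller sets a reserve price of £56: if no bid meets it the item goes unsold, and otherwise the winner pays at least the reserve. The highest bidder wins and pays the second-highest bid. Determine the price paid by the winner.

Sorted high to low: Aditya £112, then Keiko £86, then Diego £64, then Jonah £40, then Yara £34, then Priya £16.
Aditya has the highest bid, so Aditya wins.
The second-highest bid is £86, which exceeds the reserve, so that sets the price.

£86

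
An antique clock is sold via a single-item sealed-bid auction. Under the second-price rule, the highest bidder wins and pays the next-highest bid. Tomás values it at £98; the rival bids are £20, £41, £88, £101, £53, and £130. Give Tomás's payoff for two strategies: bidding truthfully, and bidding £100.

Truthful: £0; alternative: £0.

The highest competing bid is £130.
Bidding truthfully at £98: the top bid is £130 (a rival), so Tomás loses. Payoff = £0.
Bidding £100: the top bid is £130 (a rival), so Tomás loses. Payoff = £0.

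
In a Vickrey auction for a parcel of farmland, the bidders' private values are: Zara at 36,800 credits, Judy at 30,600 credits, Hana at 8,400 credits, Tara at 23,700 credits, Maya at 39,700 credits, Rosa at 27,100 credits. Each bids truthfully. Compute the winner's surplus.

Ordered from highest: Maya 39,700 credits > Zara 36,800 credits > Judy 30,600 credits > Rosa 27,100 credits > Tara 23,700 credits > Hana 8,400 credits.
Maya wins with the top bid and pays the second-highest, 36,800 credits.
Surplus = 39,700 credits − 36,800 credits = 2,900 credits.

Surplus = 2,900 credits.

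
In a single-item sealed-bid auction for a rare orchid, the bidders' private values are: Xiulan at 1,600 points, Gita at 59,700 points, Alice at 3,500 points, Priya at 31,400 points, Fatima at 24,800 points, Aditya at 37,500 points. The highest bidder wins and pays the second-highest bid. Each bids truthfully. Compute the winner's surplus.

Surplus = 22,200 points.

Ordered from highest: Gita 59,700 points, then Aditya 37,500 points, then Priya 31,400 points, then Fatima 24,800 points, then Alice 3,500 points, then Xiulan 1,600 points.
Gita wins with the top bid and pays the second-highest, 37,500 points.
Surplus = 59,700 points − 37,500 points = 22,200 points.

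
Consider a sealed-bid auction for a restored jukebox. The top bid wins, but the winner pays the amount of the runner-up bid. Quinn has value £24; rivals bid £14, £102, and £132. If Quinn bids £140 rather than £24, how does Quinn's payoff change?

The highest competing bid is £132.
Bidding truthfully at £24: the top bid is £132 (a rival), so Quinn loses. Payoff = £0.
Bidding £140: Quinn has the top bid, wins, and pays the second-highest bid £132. Payoff = £24 − £132 = -£108.
Change = -£108 − £0 = -£108.

-£108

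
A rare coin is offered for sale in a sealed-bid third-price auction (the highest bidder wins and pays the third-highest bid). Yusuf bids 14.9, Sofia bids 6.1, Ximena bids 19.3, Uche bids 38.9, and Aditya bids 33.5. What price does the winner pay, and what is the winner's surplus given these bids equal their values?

Ranking the bids: Uche 38.9; Aditya 33.5; Ximena 19.3; Yusuf 14.9; Sofia 6.1.
Uche is the highest bidder, so Uche wins.
Under the third-price rule, the price is the third-highest bid: 19.3.
Surplus = 38.9 − 19.3 = 19.6.

The winner pays 19.3 for a surplus of 19.6.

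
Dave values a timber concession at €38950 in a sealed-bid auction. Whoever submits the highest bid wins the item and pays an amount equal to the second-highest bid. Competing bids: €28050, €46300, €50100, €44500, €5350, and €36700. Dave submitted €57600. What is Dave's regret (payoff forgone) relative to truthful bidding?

The highest competing bid is €50100.
Bidding truthfully at €38950: the top bid is €50100 (a rival), so Dave loses. Payoff = €0.
Bidding €57600: Dave has the top bid, wins, and pays the second-highest bid €50100. Payoff = €38950 − €50100 = -€11150.
Regret = truthful payoff − actual payoff = €0 − -€11150 = €11150.

Regret: €11150.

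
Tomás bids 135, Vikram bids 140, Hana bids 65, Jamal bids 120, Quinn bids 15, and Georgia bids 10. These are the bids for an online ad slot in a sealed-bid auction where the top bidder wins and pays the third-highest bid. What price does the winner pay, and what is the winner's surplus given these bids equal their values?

The winner pays 120 for a surplus of 20.

Ordered from highest: Vikram 140; Tomás 135; Jamal 120; Hana 65; Quinn 15; Georgia 10.
Vikram is the highest bidder, so Vikram wins.
Under the third-price rule, the price is the third-highest bid: 120.
Surplus = 140 − 120 = 20.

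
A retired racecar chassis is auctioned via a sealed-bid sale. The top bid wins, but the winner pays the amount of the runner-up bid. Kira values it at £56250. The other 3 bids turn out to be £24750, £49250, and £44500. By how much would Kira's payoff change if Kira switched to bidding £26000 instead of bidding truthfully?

Payoff change: -£7000.

The highest competing bid is £49250.
Bidding truthfully at £56250: Kira has the top bid, wins, and pays the second-highest bid £49250. Payoff = £56250 − £49250 = £7000.
Bidding £26000: the top bid is £49250 (a rival), so Kira loses. Payoff = £0.
Change = £0 − £7000 = -£7000.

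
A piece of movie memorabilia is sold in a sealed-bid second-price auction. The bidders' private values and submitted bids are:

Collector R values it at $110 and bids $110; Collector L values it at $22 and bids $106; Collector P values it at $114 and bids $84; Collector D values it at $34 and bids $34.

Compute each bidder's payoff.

Collector R $4, Collector L $0, Collector P $0, Collector D $0.

Ranking the bids: Collector R $110, then Collector L $106, then Collector P $84, then Collector D $34.
Collector R has the top bid and wins; the price is the second-highest bid, $106.
Collector R's payoff = $110 − $106 = $4. All other bidders lose, so their payoff is 0.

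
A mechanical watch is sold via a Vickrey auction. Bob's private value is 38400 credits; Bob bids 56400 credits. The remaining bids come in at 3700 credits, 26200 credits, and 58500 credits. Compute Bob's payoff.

Highest competing bid: 58500 credits.
Bob's bid 56400 credits is not the highest, so Bob loses, pays nothing, and earns zero payoff.

Bob's payoff: 0 credits.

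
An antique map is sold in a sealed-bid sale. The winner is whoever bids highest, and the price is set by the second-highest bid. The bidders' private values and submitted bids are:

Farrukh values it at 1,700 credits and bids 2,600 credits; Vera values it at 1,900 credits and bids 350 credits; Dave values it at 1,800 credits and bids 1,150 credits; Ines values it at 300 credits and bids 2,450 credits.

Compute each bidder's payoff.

Ordered from highest: Farrukh 2,600 credits; Ines 2,450 credits; Dave 1,150 credits; Vera 350 credits.
Farrukh has the top bid and wins; the price is the second-highest bid, 2,450 credits.
Farrukh's payoff = 1,700 credits − 2,450 credits = -750 credits. All other bidders lose, so their payoff is 0.

Payoffs: Farrukh -750 credits, Vera 0 credits, Dave 0 credits, Ines 0 credits.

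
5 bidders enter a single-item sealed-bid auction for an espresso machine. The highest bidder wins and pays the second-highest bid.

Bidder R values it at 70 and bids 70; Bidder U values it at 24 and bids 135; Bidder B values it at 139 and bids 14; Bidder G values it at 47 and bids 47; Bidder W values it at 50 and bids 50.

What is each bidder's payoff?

Bidder R 0, Bidder U -46, Bidder B 0, Bidder G 0, Bidder W 0.

Sorted high to low: Bidder U 135; Bidder R 70; Bidder W 50; Bidder G 47; Bidder B 14.
Bidder U has the top bid and wins; the price is the second-highest bid, 70.
Bidder U's payoff = 24 − 70 = -46. All other bidders lose, so their payoff is 0.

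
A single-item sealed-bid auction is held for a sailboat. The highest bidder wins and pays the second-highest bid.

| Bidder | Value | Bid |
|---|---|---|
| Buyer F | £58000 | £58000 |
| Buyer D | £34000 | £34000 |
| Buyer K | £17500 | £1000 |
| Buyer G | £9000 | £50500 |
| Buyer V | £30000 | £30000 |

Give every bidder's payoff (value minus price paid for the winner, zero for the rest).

Payoffs: Buyer F £7500, Buyer D £0, Buyer K £0, Buyer G £0, Buyer V £0.

Ranking the bids: Buyer F £58000, then Buyer G £50500, then Buyer D £34000, then Buyer V £30000, then Buyer K £1000.
Buyer F has the top bid and wins; the price is the second-highest bid, £50500.
Buyer F's payoff = £58000 − £50500 = £7500. All other bidders lose, so their payoff is 0.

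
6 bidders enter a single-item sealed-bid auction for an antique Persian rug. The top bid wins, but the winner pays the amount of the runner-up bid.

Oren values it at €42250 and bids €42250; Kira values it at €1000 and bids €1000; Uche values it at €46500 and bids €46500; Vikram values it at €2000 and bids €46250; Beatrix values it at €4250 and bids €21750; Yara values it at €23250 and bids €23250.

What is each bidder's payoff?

Sorted high to low: Uche €46500 > Vikram €46250 > Oren €42250 > Yara €23250 > Beatrix €21750 > Kira €1000.
Uche has the top bid and wins; the price is the second-highest bid, €46250.
Uche's payoff = €46500 − €46250 = €250. All other bidders lose, so their payoff is 0.

Oren €0, Kira €0, Uche €250, Vikram €0, Beatrix €0, Yara €0.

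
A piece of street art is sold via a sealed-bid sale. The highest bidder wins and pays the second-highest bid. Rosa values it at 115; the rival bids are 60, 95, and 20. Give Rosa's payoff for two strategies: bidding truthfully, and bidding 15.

The highest competing bid is 95.
Bidding truthfully at 115: Rosa has the top bid, wins, and pays the second-highest bid 95. Payoff = 115 − 95 = 20.
Bidding 15: the top bid is 95 (a rival), so Rosa loses. Payoff = 0.

Truthful: 20; alternative: 0.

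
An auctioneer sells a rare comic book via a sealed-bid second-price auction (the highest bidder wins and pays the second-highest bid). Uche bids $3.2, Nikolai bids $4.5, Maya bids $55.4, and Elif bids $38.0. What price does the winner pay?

The winner pays $38.0.

Ranking the bids: Maya $55.4 > Elif $38.0 > Nikolai $4.5 > Uche $3.2.
Maya is the highest bidder, so Maya wins.
Under the second-price rule, the price is the second-highest bid: $38.0.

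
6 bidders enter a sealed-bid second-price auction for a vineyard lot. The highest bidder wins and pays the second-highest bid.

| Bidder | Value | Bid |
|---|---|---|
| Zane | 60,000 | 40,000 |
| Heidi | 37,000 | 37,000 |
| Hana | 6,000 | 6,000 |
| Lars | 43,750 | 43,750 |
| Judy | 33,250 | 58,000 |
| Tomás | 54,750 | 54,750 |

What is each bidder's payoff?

Sorted high to low: Judy 58,000, then Tomás 54,750, then Lars 43,750, then Zane 40,000, then Heidi 37,000, then Hana 6,000.
Judy has the top bid and wins; the price is the second-highest bid, 54,750.
Judy's payoff = 33,250 − 54,750 = -21,500. All other bidders lose, so their payoff is 0.

Zane 0, Heidi 0, Hana 0, Lars 0, Judy -21,500, Tomás 0.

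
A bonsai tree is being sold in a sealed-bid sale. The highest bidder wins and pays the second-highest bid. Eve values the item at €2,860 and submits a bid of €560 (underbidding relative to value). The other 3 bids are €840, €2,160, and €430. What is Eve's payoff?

Highest competing bid: €2,160.
Eve's bid €560 is not the highest, so Eve loses, pays nothing, and earns zero payoff.

Payoff = €0.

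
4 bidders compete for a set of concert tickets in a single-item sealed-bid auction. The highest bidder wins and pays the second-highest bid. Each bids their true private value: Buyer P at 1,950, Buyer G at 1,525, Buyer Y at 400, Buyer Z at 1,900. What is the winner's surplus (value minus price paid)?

Winner's surplus: 50.

Bids in descending order: Buyer P 1,950, then Buyer Z 1,900, then Buyer G 1,525, then Buyer Y 400.
Buyer P wins with the top bid and pays the second-highest, 1,900.
Surplus = 1,950 − 1,900 = 50.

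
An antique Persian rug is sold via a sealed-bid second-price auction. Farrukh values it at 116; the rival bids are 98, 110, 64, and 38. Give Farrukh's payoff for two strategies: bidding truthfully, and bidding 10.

(a) 6  (b) 0

The highest competing bid is 110.
Bidding truthfully at 116: Farrukh has the top bid, wins, and pays the second-highest bid 110. Payoff = 116 − 110 = 6.
Bidding 10: the top bid is 110 (a rival), so Farrukh loses. Payoff = 0.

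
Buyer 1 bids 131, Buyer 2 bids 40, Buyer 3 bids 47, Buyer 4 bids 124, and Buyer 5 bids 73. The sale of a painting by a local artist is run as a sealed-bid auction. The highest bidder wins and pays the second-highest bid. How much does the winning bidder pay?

124

Bids in descending order: Buyer 1 131; Buyer 4 124; Buyer 5 73; Buyer 3 47; Buyer 2 40.
Buyer 1 has the highest bid, so Buyer 1 wins.
The second-highest bid is 124, so that is what Buyer 1 pays.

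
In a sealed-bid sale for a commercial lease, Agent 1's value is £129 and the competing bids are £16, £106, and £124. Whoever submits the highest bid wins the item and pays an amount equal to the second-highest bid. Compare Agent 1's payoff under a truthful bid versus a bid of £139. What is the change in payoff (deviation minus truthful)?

The highest competing bid is £124.
Bidding truthfully at £129: Agent 1 has the top bid, wins, and pays the second-highest bid £124. Payoff = £129 − £124 = £5.
Bidding £139: Agent 1 has the top bid, wins, and pays the second-highest bid £124. Payoff = £129 − £124 = £5.
Change = £5 − £5 = £0.

£0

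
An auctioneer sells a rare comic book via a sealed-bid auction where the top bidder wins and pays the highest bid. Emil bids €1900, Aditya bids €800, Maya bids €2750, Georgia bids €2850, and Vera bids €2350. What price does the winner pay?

Price paid: €2850.

Ranking the bids: Georgia €2850 > Maya €2750 > Vera €2350 > Emil €1900 > Aditya €800.
Georgia is the highest bidder, so Georgia wins.
Under the first-price rule, the price is the highest bid: €2850.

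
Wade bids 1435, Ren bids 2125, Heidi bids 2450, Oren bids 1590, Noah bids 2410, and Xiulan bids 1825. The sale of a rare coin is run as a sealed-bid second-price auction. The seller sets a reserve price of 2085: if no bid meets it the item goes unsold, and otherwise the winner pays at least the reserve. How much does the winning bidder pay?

The winner pays 2410.

Ranking the bids: Heidi 2450 > Noah 2410 > Ren 2125 > Xiulan 1825 > Oren 1590 > Wade 1435.
Heidi has the highest bid, so Heidi wins.
The second-highest bid is 2410, which exceeds the reserve, so that sets the price.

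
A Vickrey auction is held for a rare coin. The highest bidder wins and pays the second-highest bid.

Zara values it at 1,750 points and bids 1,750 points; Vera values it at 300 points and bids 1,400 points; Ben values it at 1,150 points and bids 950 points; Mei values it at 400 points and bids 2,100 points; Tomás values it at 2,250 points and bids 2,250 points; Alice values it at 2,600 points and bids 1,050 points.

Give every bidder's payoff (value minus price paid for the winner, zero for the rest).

Payoffs: Zara 0 points, Vera 0 points, Ben 0 points, Mei 0 points, Tomás 150 points, Alice 0 points.

Ordered from highest: Tomás 2,250 points > Mei 2,100 points > Zara 1,750 points > Vera 1,400 points > Alice 1,050 points > Ben 950 points.
Tomás has the top bid and wins; the price is the second-highest bid, 2,100 points.
Tomás's payoff = 2,250 points − 2,100 points = 150 points. All other bidders lose, so their payoff is 0.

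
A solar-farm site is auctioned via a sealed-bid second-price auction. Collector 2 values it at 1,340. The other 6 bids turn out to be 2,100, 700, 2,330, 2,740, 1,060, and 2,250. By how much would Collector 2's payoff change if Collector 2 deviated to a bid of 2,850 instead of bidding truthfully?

The highest competing bid is 2,740.
Bidding truthfully at 1,340: the top bid is 2,740 (a rival), so Collector 2 loses. Payoff = 0.
Bidding 2,850: Collector 2 has the top bid, wins, and pays the second-highest bid 2,740. Payoff = 1,340 − 2,740 = -1,400.
Change = -1,400 − 0 = -1,400.

Change in payoff: -1,400.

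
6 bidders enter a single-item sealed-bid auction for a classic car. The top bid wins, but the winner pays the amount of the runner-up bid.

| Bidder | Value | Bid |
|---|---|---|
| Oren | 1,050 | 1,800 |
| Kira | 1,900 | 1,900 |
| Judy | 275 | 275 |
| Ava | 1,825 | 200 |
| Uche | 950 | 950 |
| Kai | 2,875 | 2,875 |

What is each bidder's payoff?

Payoffs: Oren 0, Kira 0, Judy 0, Ava 0, Uche 0, Kai 975.

Ordered from highest: Kai 2,875, then Kira 1,900, then Oren 1,800, then Uche 950, then Judy 275, then Ava 200.
Kai has the top bid and wins; the price is the second-highest bid, 1,900.
Kai's payoff = 2,875 − 1,900 = 975. All other bidders lose, so their payoff is 0.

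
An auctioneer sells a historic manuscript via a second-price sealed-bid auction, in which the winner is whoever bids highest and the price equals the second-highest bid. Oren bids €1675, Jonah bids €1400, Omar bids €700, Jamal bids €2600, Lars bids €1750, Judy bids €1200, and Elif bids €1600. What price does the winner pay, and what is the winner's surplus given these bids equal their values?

Ordered from highest: Jamal €2600 > Lars €1750 > Oren €1675 > Elif €1600 > Jonah €1400 > Judy €1200 > Omar €700.
Jamal is the highest bidder, so Jamal wins.
Under the second-price rule, the price is the second-highest bid: €1750.
Surplus = €2600 − €1750 = €850.

The winner pays €1750 for a surplus of €850.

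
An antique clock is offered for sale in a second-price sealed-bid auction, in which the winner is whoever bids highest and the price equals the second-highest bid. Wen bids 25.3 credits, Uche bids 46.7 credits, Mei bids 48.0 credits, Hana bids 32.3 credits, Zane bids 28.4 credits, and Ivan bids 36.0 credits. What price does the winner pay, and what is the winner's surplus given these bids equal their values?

The winner pays 46.7 credits for a surplus of 1.3 credits.

Ranking the bids: Mei 48.0 credits; Uche 46.7 credits; Ivan 36.0 credits; Hana 32.3 credits; Zane 28.4 credits; Wen 25.3 credits.
Mei is the highest bidder, so Mei wins.
Under the second-price rule, the price is the second-highest bid: 46.7 credits.
Surplus = 48.0 credits − 46.7 credits = 1.3 credits.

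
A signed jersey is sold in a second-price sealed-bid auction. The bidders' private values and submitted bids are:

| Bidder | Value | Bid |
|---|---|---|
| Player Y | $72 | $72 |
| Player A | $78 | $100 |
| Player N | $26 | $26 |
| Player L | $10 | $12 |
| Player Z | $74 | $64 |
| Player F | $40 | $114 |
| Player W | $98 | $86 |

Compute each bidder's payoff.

Sorted high to low: Player F $114 > Player A $100 > Player W $86 > Player Y $72 > Player Z $64 > Player N $26 > Player L $12.
Player F has the top bid and wins; the price is the second-highest bid, $100.
Player F's payoff = $40 − $100 = -$60. All other bidders lose, so their payoff is 0.

Player Y $0, Player A $0, Player N $0, Player L $0, Player Z $0, Player F -$60, Player W $0.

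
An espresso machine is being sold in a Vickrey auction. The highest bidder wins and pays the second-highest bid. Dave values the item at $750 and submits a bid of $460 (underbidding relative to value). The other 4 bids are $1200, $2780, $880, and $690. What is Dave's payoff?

Highest competing bid: $2780.
Dave's bid $460 is not the highest, so Dave loses, pays nothing, and earns zero payoff.

Payoff = $0.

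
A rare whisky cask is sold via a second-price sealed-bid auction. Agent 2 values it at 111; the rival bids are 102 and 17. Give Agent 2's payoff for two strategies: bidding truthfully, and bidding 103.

The highest competing bid is 102.
Bidding truthfully at 111: Agent 2 has the top bid, wins, and pays the second-highest bid 102. Payoff = 111 − 102 = 9.
Bidding 103: Agent 2 has the top bid, wins, and pays the second-highest bid 102. Payoff = 111 − 102 = 9.

(a) 9  (b) 9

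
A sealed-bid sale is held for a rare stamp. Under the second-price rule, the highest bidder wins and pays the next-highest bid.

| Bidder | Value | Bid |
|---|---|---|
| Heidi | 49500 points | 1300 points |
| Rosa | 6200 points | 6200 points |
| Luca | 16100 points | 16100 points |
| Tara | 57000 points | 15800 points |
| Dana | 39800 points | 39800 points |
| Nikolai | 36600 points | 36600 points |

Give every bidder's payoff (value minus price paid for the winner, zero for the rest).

Ranking the bids: Dana 39800 points, then Nikolai 36600 points, then Luca 16100 points, then Tara 15800 points, then Rosa 6200 points, then Heidi 1300 points.
Dana has the top bid and wins; the price is the second-highest bid, 36600 points.
Dana's payoff = 39800 points − 36600 points = 3200 points. All other bidders lose, so their payoff is 0.

Payoffs: Heidi 0 points, Rosa 0 points, Luca 0 points, Tara 0 points, Dana 3200 points, Nikolai 0 points.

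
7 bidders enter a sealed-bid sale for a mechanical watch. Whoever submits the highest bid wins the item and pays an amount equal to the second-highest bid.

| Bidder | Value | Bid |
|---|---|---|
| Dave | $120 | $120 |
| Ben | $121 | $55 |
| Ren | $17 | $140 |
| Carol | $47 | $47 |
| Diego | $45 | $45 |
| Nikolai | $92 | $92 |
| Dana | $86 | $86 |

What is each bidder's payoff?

Dave $0, Ben $0, Ren -$103, Carol $0, Diego $0, Nikolai $0, Dana $0.

Sorted high to low: Ren $140; Dave $120; Nikolai $92; Dana $86; Ben $55; Carol $47; Diego $45.
Ren has the top bid and wins; the price is the second-highest bid, $120.
Ren's payoff = $17 − $120 = -$103. All other bidders lose, so their payoff is 0.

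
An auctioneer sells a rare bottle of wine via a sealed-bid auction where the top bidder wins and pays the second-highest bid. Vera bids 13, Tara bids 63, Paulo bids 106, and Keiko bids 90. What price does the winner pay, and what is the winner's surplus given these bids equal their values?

Bids in descending order: Paulo 106 > Keiko 90 > Tara 63 > Vera 13.
Paulo is the highest bidder, so Paulo wins.
Under the second-price rule, the price is the second-highest bid: 90.
Surplus = 106 − 90 = 16.

Price 90; surplus 16.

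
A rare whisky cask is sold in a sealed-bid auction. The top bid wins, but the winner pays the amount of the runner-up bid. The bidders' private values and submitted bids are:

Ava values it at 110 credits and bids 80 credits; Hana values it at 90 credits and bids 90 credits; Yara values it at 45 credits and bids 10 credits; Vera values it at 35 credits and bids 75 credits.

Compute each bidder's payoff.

Bids in descending order: Hana 90 credits, then Ava 80 credits, then Vera 75 credits, then Yara 10 credits.
Hana has the top bid and wins; the price is the second-highest bid, 80 credits.
Hana's payoff = 90 credits − 80 credits = 10 credits. All other bidders lose, so their payoff is 0.

Payoffs: Ava 0 credits, Hana 10 credits, Yara 0 credits, Vera 0 credits.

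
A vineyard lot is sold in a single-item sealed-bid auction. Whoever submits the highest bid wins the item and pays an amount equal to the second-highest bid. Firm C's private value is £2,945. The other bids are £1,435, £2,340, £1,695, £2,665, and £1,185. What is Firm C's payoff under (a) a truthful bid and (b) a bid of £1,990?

The highest competing bid is £2,665.
Bidding truthfully at £2,945: Firm C has the top bid, wins, and pays the second-highest bid £2,665. Payoff = £2,945 − £2,665 = £280.
Bidding £1,990: the top bid is £2,665 (a rival), so Firm C loses. Payoff = £0.
Deviating from a truthful bid can only lose payoff in a second-price auction — never gain.

(a) £280  (b) £0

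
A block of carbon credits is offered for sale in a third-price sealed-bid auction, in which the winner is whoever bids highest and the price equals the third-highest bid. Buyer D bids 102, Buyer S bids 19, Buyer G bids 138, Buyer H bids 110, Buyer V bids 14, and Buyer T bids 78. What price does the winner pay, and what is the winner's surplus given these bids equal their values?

Price 102; surplus 36.

Ranking the bids: Buyer G 138, then Buyer H 110, then Buyer D 102, then Buyer T 78, then Buyer S 19, then Buyer V 14.
Buyer G is the highest bidder, so Buyer G wins.
Under the third-price rule, the price is the third-highest bid: 102.
Surplus = 138 − 102 = 36.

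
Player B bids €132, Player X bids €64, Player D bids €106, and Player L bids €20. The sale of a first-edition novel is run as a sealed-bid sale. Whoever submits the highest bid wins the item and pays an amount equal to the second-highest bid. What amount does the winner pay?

Ranking the bids: Player B €132; Player D €106; Player X €64; Player L €20.
Player B has the highest bid, so Player B wins.
The second-highest bid is €106, so that is what Player B pays.

€106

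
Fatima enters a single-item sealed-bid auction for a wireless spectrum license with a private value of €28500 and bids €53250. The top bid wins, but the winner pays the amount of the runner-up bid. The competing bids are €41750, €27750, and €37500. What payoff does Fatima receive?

Payoff = -€13250.

Highest competing bid: €41750.
Fatima's bid €53250 is the highest overall, so Fatima wins and pays the second-highest bid, €41750.
Payoff = value − price = €28500 − €41750 = -€13250.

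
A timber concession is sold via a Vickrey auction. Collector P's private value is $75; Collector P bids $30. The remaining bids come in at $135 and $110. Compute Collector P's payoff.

Payoff = $0.

Highest competing bid: $135.
Collector P's bid $30 is not the highest, so Collector P loses, pays nothing, and earns zero payoff.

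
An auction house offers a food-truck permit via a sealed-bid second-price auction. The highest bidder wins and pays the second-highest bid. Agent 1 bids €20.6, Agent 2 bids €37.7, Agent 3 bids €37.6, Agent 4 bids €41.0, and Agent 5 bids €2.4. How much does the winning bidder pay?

Sorted high to low: Agent 4 €41.0, then Agent 2 €37.7, then Agent 3 €37.6, then Agent 1 €20.6, then Agent 5 €2.4.
Agent 4 has the highest bid, so Agent 4 wins.
The second-highest bid is €37.7, so that is what Agent 4 pays.

Price paid: €37.7.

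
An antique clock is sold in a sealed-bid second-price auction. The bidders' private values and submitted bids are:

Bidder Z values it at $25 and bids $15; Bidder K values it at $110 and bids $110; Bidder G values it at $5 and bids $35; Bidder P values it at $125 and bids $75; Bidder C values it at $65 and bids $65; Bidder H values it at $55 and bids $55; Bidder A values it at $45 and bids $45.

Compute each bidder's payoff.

Ranking the bids: Bidder K $110; Bidder P $75; Bidder C $65; Bidder H $55; Bidder A $45; Bidder G $35; Bidder Z $15.
Bidder K has the top bid and wins; the price is the second-highest bid, $75.
Bidder K's payoff = $110 − $75 = $35. All other bidders lose, so their payoff is 0.

Payoffs: Bidder Z $0, Bidder K $35, Bidder G $0, Bidder P $0, Bidder C $0, Bidder H $0, Bidder A $0.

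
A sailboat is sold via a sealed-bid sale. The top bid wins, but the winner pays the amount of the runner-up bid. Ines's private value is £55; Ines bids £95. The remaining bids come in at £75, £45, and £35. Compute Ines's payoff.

-£20

Highest competing bid: £75.
Ines's bid £95 is the highest overall, so Ines wins and pays the second-highest bid, £75.
Payoff = value − price = £55 − £75 = -£20.
Overbidding won the item at a price above value — truthful bidding would have avoided this loss.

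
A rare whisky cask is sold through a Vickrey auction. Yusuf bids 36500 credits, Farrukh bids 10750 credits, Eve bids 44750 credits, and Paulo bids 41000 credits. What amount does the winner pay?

41000 credits

Ordered from highest: Eve 44750 credits > Paulo 41000 credits > Yusuf 36500 credits > Farrukh 10750 credits.
Eve has the highest bid, so Eve wins.
The second-highest bid is 41000 credits, so that is what Eve pays.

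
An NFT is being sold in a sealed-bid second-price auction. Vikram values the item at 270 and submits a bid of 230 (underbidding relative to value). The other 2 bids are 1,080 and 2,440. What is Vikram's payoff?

0

Highest competing bid: 2,440.
Vikram's bid 230 is not the highest, so Vikram loses, pays nothing, and earns zero payoff.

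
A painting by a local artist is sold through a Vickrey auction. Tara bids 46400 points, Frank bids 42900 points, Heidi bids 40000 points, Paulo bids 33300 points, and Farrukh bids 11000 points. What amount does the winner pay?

42900 points

Sorted high to low: Tara 46400 points > Frank 42900 points > Heidi 40000 points > Paulo 33300 points > Farrukh 11000 points.
Tara has the highest bid, so Tara wins.
The second-highest bid is 42900 points, so that is what Tara pays.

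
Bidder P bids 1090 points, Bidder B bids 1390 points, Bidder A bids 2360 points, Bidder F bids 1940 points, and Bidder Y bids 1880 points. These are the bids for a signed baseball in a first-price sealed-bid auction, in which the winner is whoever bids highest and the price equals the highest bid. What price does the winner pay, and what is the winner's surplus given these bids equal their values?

The winner pays 2360 points for a surplus of 0 points.

Bids in descending order: Bidder A 2360 points, then Bidder F 1940 points, then Bidder Y 1880 points, then Bidder B 1390 points, then Bidder P 1090 points.
Bidder A is the highest bidder, so Bidder A wins.
Under the first-price rule, the price is the highest bid: 2360 points.
Surplus = 2360 points − 2360 points = 0 points.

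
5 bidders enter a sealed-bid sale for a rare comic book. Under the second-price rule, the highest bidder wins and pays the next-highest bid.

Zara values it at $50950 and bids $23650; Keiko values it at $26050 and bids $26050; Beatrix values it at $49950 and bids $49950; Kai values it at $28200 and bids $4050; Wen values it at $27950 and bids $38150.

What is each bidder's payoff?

Sorted high to low: Beatrix $49950; Wen $38150; Keiko $26050; Zara $23650; Kai $4050.
Beatrix has the top bid and wins; the price is the second-highest bid, $38150.
Beatrix's payoff = $49950 − $38150 = $11800. All other bidders lose, so their payoff is 0.

Zara $0, Keiko $0, Beatrix $11800, Kai $0, Wen $0.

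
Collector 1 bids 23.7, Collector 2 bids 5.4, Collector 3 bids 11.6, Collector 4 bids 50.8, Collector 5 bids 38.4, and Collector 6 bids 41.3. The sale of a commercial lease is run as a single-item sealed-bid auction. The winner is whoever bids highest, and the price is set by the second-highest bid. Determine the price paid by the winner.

41.3

Sorted high to low: Collector 4 50.8, then Collector 6 41.3, then Collector 5 38.4, then Collector 1 23.7, then Collector 3 11.6, then Collector 2 5.4.
Collector 4 has the highest bid, so Collector 4 wins.
The second-highest bid is 41.3, so that is what Collector 4 pays.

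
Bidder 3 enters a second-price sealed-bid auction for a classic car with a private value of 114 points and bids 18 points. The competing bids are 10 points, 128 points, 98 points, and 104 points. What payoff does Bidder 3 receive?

0 points

Highest competing bid: 128 points.
Bidder 3's bid 18 points is not the highest, so Bidder 3 loses, pays nothing, and earns zero payoff.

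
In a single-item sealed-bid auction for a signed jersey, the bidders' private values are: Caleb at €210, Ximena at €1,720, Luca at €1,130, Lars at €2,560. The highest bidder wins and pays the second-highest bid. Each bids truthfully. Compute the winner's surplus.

Ranking the bids: Lars €2,560 > Ximena €1,720 > Luca €1,130 > Caleb €210.
Lars wins with the top bid and pays the second-highest, €1,720.
Surplus = €2,560 − €1,720 = €840.

Surplus = €840.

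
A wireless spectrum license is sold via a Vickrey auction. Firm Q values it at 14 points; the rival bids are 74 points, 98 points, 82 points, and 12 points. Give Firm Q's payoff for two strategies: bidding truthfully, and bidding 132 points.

(a) 0 points  (b) -84 points

The highest competing bid is 98 points.
Bidding truthfully at 14 points: the top bid is 98 points (a rival), so Firm Q loses. Payoff = 0 points.
Bidding 132 points: Firm Q has the top bid, wins, and pays the second-highest bid 98 points. Payoff = 14 points − 98 points = -84 points.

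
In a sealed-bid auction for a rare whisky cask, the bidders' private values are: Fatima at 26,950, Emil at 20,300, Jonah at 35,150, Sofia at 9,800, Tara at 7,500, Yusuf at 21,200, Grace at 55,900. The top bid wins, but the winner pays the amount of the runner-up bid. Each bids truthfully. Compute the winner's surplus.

Winner's surplus: 20,750.

Ranking the bids: Grace 55,900; Jonah 35,150; Fatima 26,950; Yusuf 21,200; Emil 20,300; Sofia 9,800; Tara 7,500.
Grace wins with the top bid and pays the second-highest, 35,150.
Surplus = 55,900 − 35,150 = 20,750.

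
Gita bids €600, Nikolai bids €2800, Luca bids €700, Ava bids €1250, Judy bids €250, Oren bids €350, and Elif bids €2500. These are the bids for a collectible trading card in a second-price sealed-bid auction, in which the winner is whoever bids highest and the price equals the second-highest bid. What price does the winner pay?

Ranking the bids: Nikolai €2800, then Elif €2500, then Ava €1250, then Luca €700, then Gita €600, then Oren €350, then Judy €250.
Nikolai is the highest bidder, so Nikolai wins.
Under the second-price rule, the price is the second-highest bid: €2500.

€2500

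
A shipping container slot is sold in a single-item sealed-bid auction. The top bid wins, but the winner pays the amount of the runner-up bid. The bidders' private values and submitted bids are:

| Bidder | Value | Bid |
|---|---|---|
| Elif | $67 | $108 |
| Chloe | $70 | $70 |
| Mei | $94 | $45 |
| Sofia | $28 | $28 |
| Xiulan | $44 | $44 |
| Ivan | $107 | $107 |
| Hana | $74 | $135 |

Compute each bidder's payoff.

Bids in descending order: Hana $135, then Elif $108, then Ivan $107, then Chloe $70, then Mei $45, then Xiulan $44, then Sofia $28.
Hana has the top bid and wins; the price is the second-highest bid, $108.
Hana's payoff = $74 − $108 = -$34. All other bidders lose, so their payoff is 0.

Elif $0, Chloe $0, Mei $0, Sofia $0, Xiulan $0, Ivan $0, Hana -$34.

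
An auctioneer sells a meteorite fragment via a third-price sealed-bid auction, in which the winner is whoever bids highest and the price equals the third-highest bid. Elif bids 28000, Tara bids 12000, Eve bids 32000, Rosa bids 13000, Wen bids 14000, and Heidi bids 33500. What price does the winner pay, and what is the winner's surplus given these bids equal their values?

Sorted high to low: Heidi 33500, then Eve 32000, then Elif 28000, then Wen 14000, then Rosa 13000, then Tara 12000.
Heidi is the highest bidder, so Heidi wins.
Under the third-price rule, the price is the third-highest bid: 28000.
Surplus = 33500 − 28000 = 5500.

Price 28000; surplus 5500.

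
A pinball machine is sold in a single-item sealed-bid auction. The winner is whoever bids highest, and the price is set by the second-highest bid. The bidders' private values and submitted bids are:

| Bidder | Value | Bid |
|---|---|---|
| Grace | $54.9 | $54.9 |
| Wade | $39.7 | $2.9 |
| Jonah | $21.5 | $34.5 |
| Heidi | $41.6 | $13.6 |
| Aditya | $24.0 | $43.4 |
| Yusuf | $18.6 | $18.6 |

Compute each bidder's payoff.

Ranking the bids: Grace $54.9 > Aditya $43.4 > Jonah $34.5 > Yusuf $18.6 > Heidi $13.6 > Wade $2.9.
Grace has the top bid and wins; the price is the second-highest bid, $43.4.
Grace's payoff = $54.9 − $43.4 = $11.5. All other bidders lose, so their payoff is 0.

Payoffs: Grace $11.5, Wade $0.0, Jonah $0.0, Heidi $0.0, Aditya $0.0, Yusuf $0.0.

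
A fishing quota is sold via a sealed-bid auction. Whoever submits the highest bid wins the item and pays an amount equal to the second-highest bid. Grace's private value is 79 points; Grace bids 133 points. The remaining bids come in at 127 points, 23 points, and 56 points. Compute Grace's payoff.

Highest competing bid: 127 points.
Grace's bid 133 points is the highest overall, so Grace wins and pays the second-highest bid, 127 points.
Payoff = value − price = 79 points − 127 points = -48 points.
Overbidding won the item at a price above value — truthful bidding would have avoided this loss.

Grace's payoff: -48 points.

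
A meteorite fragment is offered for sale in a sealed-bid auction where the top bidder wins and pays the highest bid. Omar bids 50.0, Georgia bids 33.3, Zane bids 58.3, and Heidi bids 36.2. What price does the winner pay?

Ordered from highest: Zane 58.3; Omar 50.0; Heidi 36.2; Georgia 33.3.
Zane is the highest bidder, so Zane wins.
Under the first-price rule, the price is the highest bid: 58.3.

The winner pays 58.3.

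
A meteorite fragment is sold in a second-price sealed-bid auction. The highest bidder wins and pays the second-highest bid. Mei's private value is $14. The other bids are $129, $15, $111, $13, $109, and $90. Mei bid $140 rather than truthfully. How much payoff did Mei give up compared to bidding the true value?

$115

The highest competing bid is $129.
Bidding truthfully at $14: the top bid is $129 (a rival), so Mei loses. Payoff = $0.
Bidding $140: Mei has the top bid, wins, and pays the second-highest bid $129. Payoff = $14 − $129 = -$115.
Regret = truthful payoff − actual payoff = $0 − -$115 = $115.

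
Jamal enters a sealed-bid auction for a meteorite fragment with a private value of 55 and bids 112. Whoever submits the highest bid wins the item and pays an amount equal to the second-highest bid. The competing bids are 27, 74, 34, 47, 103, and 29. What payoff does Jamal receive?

Highest competing bid: 103.
Jamal's bid 112 is the highest overall, so Jamal wins and pays the second-highest bid, 103.
Payoff = value − price = 55 − 103 = -48.

Jamal's payoff: -48.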